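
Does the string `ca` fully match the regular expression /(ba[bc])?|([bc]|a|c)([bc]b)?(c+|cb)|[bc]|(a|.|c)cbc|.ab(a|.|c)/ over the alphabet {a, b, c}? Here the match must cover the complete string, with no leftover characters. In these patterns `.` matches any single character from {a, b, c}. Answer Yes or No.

No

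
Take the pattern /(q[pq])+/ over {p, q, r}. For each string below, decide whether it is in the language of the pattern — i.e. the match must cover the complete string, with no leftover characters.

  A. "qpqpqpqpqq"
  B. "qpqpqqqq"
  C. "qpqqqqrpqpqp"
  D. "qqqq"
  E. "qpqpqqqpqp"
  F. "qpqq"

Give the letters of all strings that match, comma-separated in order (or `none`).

A, B, D, E, F

A. "qpqpqpqpqq" → match
B. "qpqpqqqq" → match
C. "qpqqqqrpqpqp" → no match
D. "qqqq" → match
E. "qpqpqqqpqp" → match
F. "qpqq" → match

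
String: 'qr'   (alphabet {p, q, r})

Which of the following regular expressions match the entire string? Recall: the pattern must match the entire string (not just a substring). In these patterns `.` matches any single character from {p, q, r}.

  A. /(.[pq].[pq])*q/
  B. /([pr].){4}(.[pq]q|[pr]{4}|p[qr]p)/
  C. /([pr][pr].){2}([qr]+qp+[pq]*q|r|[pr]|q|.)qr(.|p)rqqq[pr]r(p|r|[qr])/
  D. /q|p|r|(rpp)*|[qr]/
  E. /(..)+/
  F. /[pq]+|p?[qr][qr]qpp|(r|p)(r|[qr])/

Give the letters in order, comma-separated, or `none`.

E

A → no match — must end with 'q'
B → no match
C → no match
D → no match
E → match
F → no match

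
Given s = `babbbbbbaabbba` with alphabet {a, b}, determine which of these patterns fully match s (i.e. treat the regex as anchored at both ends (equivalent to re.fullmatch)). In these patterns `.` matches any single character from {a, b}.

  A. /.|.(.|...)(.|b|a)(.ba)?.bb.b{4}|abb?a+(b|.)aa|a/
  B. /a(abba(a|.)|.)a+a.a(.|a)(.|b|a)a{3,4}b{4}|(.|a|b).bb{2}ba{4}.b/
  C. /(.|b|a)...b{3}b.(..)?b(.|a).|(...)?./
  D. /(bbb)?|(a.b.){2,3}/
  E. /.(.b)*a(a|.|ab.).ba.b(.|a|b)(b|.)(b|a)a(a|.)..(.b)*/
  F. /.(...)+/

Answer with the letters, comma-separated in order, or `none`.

C

A → no match
B → no match — must end with `b`
C → match
D → no match
E → no match
F → no match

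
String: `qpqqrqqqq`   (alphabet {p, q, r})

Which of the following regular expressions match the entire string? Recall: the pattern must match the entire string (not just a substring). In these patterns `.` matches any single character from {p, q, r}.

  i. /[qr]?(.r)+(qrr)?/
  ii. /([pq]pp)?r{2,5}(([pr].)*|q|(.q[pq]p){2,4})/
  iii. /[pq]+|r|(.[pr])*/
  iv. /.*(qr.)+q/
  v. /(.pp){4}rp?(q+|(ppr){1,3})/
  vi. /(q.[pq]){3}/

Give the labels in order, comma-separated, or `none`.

i → no match
ii → no match
iii → no match
iv → no match
v → no match
vi → match

vi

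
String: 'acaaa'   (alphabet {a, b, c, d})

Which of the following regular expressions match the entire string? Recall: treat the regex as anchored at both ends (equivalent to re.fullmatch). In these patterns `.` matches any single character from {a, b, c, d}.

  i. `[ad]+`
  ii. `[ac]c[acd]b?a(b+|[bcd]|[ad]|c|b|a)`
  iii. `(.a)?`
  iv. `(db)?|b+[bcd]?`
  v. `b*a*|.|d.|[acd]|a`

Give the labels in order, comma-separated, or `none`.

i → no match
ii → match
iii → no match
iv → no match
v → no match

ii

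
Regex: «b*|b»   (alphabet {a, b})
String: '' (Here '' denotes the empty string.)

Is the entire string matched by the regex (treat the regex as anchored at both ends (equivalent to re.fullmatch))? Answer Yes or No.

Yes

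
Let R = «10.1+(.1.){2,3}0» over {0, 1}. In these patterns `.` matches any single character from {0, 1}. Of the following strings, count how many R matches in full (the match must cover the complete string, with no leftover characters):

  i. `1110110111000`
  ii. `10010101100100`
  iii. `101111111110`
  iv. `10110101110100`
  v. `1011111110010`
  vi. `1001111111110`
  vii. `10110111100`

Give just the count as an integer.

i → no match — must start with `10`
ii → match
iii. `101111111110` → match
iv → match
v → no match
vi → match
vii. `10110111100` → match
Total matched: 5

5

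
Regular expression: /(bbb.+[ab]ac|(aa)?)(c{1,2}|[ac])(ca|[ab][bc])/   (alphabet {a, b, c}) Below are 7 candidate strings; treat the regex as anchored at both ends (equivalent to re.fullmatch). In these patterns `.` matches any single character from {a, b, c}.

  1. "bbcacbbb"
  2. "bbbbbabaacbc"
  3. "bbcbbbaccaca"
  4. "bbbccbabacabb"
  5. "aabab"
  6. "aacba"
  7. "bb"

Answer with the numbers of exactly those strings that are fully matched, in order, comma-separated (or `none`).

1 → no match
2 → no match
3 → no match
4 → match
5 → no match
6 → no match
7 → no match

4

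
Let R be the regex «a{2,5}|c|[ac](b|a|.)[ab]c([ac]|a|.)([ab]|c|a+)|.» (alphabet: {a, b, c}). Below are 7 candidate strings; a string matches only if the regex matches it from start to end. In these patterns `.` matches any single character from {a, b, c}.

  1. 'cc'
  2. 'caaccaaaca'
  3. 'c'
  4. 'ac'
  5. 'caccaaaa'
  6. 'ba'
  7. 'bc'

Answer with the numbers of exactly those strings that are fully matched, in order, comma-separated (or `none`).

3

1 → no match
2 → no match
3 → match
4 → no match
5 → no match
6 → no match
7 → no match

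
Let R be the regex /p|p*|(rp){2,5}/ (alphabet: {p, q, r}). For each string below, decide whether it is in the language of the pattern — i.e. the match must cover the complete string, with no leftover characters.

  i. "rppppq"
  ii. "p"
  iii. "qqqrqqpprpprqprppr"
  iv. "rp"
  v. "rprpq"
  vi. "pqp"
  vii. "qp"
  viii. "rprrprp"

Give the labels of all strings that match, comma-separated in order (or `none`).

ii

i → no match
ii → match
iii → no match
iv → no match
v → no match
vi → no match
vii → no match
viii → no match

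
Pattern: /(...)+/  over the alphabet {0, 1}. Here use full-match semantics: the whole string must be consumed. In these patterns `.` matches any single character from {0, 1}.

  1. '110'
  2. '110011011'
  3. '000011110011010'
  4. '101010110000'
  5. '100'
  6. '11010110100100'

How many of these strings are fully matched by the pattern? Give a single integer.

1 → match
2 → match
3 → match
4 → match
5 → match
6 → no match
Total matched: 5

5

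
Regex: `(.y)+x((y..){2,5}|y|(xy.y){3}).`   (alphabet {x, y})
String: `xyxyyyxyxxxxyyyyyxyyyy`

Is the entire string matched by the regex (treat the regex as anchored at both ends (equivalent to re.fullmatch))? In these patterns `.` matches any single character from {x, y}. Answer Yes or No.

No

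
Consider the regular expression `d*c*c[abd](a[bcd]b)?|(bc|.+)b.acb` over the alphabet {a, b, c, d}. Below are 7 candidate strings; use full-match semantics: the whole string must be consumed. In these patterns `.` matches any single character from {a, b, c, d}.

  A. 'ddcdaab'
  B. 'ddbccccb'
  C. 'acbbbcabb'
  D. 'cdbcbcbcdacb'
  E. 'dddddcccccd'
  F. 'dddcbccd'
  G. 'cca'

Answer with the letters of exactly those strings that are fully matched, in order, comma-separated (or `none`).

A → no match
B → no match
C → no match
D → no match
E → match
F → no match
G → match

E, G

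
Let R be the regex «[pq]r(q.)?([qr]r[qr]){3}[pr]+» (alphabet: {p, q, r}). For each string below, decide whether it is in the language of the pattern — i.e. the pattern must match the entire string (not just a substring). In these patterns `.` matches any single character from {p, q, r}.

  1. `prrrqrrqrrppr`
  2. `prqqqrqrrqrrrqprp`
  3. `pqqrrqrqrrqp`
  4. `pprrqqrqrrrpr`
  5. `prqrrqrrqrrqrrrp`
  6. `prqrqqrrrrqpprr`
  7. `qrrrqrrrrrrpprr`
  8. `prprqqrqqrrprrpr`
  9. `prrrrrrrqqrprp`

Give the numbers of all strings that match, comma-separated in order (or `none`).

1 → no match
2 → no match
3 → no match
4 → no match
5 → no match
6 → match
7 → match
8 → no match
9 → no match

6, 7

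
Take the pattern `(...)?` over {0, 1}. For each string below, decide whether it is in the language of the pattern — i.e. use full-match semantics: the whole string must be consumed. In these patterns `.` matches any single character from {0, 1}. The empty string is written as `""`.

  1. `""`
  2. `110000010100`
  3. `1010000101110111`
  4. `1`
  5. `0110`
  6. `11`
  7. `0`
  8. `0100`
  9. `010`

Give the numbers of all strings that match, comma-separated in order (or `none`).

1, 9

1 → match
2 → no match
3 → no match
4 → no match
5 → no match
6 → no match
7 → no match
8 → no match
9 → match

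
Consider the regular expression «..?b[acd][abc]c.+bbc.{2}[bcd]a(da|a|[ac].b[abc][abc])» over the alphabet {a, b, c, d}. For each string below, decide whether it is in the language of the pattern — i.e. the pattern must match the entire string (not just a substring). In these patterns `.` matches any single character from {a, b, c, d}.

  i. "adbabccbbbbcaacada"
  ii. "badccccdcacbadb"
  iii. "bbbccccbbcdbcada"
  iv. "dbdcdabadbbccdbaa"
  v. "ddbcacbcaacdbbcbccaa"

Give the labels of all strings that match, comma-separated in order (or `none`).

i, iii, v

i → match
ii → no match
iii → match
iv → no match
v → match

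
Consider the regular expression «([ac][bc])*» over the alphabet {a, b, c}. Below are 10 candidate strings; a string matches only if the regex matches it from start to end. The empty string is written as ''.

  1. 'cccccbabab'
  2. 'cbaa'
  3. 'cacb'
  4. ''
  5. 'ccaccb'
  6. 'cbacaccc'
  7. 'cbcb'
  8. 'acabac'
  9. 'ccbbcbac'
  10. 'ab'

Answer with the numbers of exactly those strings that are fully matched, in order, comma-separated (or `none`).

1, 4, 5, 6, 7, 8, 10

1 → match
2 → no match
3 → no match
4 → match
5 → match
6 → match
7 → match
8 → match
9 → no match
10 → match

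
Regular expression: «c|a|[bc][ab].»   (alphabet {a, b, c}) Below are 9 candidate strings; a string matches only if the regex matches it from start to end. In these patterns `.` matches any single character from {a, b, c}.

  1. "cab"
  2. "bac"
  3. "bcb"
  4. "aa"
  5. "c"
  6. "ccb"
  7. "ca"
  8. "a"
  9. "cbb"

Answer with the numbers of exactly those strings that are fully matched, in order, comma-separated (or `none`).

1, 2, 5, 8, 9

1 → match
2 → match
3 → no match
4 → no match
5 → match
6 → no match
7 → no match
8 → match
9 → match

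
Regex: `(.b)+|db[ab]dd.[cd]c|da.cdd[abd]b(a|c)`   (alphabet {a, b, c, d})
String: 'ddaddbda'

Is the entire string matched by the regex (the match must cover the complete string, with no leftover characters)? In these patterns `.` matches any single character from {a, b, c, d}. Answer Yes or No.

No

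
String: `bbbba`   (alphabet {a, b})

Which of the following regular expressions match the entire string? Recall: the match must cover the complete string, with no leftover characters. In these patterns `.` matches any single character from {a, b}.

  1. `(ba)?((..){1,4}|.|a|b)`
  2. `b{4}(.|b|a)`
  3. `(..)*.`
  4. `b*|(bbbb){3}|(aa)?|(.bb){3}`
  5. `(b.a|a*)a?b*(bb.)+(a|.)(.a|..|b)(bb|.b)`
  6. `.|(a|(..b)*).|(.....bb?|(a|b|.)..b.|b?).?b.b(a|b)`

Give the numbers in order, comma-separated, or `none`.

2, 3, 6

1 → no match
2 → match
3 → match
4 → no match
5 → no match
6 → match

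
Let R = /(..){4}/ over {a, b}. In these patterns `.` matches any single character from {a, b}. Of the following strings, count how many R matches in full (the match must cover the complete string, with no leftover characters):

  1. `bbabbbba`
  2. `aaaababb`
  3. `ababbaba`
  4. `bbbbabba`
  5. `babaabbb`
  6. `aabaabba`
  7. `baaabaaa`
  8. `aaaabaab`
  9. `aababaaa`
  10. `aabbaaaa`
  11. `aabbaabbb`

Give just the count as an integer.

1 → match
2 → match
3 → match
4 → match
5 → match
6 → match
7 → match
8 → match
9 → match
10 → match
11 → no match
Total matched: 10

10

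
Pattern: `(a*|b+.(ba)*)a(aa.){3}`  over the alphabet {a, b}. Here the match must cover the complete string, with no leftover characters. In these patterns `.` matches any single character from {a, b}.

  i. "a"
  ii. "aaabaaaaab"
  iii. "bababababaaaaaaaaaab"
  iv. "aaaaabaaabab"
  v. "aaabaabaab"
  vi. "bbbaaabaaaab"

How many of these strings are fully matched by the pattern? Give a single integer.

3

i → no match
ii → match
iii → match
iv → no match
v → match
vi → no match
Total matched: 3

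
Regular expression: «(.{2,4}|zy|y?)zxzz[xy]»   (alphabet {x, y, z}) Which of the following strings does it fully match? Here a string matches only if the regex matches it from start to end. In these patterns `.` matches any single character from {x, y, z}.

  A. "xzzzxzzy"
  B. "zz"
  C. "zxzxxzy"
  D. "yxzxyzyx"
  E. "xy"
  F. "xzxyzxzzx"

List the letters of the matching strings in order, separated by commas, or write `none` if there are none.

A → match
B → no match
C → no match
D → no match
E → no match
F → match

A, F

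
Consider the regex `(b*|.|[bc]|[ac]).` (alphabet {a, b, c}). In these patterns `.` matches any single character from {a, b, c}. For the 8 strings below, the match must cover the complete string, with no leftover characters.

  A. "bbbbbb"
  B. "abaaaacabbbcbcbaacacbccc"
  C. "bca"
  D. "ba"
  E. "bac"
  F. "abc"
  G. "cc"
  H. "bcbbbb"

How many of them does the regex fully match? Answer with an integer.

A → match
B → no match
C → no match
D → match
E → no match
F → no match
G → match
H → no match
Total matched: 3

3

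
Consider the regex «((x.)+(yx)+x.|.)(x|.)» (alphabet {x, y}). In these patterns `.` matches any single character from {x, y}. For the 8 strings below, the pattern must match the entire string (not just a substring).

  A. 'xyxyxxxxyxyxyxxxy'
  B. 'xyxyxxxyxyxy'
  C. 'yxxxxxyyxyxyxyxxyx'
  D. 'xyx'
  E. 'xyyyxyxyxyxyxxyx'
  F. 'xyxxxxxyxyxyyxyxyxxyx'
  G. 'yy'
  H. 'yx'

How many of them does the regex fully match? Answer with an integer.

A → match
B → no match
C → no match
D → no match
E → no match
F → match
G → match
H → match
Total matched: 4

4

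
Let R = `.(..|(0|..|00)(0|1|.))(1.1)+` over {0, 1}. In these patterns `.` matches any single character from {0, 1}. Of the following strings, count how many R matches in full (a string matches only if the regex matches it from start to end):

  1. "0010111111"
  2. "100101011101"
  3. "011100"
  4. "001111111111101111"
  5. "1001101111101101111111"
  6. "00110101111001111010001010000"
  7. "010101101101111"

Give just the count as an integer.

4

1. "0010111111" → match
2. "100101011101" → no match
3. "011100" → no match — must end with "1"
4 → match
5 → match
6 → no match — must end with "1"
7 → match
Total matched: 4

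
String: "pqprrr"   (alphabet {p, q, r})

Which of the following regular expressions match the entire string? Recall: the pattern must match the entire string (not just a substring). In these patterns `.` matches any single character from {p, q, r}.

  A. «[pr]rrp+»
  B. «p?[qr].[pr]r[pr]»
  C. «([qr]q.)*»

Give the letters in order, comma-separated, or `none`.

B

A → no match — must end with "p"
B → match
C → no match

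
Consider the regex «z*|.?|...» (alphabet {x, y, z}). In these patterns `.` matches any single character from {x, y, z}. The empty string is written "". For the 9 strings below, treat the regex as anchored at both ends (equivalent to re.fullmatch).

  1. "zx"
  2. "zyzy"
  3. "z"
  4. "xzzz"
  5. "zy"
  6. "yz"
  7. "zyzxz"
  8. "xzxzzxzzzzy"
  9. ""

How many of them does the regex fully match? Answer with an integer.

1 → no match
2 → no match
3 → match
4 → no match
5 → no match
6 → no match
7 → no match
8 → no match
9 → match
Total matched: 2

2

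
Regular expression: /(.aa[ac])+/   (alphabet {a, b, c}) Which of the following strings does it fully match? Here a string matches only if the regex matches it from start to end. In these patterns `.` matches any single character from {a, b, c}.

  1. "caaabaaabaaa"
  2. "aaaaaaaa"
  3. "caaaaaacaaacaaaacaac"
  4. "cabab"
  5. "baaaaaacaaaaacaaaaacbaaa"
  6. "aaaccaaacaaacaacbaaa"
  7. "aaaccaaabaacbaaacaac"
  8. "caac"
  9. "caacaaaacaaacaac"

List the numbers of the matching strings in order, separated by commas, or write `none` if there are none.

1. "caaabaaabaaa" → match
2. "aaaaaaaa" → match
3 → match
4. "cabab" → no match
5 → no match
6 → match
7 → match
8. "caac" → match
9 → match

1, 2, 3, 6, 7, 8, 9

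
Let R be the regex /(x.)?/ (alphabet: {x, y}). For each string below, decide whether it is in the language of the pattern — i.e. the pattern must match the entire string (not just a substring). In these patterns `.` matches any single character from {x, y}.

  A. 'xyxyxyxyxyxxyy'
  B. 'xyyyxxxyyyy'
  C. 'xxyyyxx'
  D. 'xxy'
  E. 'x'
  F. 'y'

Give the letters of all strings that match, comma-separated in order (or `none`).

A → no match
B → no match
C → no match
D → no match
E → no match
F → no match

none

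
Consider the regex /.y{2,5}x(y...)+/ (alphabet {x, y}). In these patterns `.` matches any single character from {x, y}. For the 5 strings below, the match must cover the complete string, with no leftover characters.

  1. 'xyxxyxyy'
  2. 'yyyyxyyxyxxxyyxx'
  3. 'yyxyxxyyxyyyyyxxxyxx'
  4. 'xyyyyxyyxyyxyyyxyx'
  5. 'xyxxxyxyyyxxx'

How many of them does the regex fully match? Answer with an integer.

1. 'xyxxyxyy' → no match
2 → no match
3 → no match
4 → match
5 → no match
Total matched: 1

1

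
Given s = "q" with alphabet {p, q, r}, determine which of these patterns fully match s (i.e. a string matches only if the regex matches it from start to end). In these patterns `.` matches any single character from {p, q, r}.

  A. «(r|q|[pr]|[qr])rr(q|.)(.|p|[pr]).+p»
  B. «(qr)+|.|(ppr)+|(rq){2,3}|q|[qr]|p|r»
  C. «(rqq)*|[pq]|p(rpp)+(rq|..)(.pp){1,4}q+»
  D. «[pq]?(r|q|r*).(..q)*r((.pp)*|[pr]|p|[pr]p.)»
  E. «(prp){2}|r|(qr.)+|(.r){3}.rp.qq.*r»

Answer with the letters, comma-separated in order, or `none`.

A → no match — must end with "p"
B → match
C → match
D → no match
E → no match

B, C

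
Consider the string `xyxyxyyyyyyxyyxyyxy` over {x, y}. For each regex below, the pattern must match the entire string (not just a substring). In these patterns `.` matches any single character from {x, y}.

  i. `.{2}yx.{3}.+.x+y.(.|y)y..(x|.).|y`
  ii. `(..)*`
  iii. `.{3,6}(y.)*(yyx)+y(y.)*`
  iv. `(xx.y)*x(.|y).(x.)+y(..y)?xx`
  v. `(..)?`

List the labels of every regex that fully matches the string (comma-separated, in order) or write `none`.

iii

i → no match
ii → no match
iii → match
iv → no match — must end with `xx`
v → no match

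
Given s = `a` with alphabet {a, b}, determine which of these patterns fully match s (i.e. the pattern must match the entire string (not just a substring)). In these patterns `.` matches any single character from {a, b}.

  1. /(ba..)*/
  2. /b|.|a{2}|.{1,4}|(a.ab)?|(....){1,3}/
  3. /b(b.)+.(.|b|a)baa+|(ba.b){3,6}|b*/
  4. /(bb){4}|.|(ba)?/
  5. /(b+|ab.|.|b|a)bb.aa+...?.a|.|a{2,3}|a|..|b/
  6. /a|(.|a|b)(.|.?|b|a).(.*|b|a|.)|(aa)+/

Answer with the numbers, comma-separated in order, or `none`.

2, 4, 5, 6

1 → no match
2 → match
3 → no match
4 → match
5 → match
6 → match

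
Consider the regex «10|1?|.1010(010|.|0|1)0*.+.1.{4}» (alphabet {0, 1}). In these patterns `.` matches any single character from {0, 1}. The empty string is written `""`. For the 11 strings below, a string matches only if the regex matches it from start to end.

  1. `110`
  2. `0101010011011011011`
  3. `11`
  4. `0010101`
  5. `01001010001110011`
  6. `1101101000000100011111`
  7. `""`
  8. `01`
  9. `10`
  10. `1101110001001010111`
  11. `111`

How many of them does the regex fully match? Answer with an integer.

3

1 → no match
2 → match
3 → no match
4 → no match
5 → no match
6 → no match
7 → match
8 → no match
9 → match
10 → no match
11 → no match
Total matched: 3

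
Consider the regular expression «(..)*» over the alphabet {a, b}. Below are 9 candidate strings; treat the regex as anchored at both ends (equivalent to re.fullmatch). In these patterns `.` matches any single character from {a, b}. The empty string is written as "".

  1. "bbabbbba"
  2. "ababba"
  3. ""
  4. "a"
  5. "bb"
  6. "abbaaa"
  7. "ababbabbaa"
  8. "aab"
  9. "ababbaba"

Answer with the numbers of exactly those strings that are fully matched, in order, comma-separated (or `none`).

1, 2, 3, 5, 6, 7, 9

1 → match
2 → match
3 → match
4 → no match
5 → match
6 → match
7 → match
8 → no match
9 → match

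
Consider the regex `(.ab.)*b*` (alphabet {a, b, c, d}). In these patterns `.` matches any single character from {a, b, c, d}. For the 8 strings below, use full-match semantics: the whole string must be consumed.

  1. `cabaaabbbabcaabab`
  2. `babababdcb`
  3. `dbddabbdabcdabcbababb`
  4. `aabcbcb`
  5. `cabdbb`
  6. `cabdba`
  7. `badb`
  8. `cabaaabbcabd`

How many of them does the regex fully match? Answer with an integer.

1 → match
2. `babababdcb` → no match
3 → no match
4. `aabcbcb` → no match
5. `cabdbb` → match
6. `cabdba` → no match
7. `badb` → no match
8. `cabaaabbcabd` → match
Total matched: 3

3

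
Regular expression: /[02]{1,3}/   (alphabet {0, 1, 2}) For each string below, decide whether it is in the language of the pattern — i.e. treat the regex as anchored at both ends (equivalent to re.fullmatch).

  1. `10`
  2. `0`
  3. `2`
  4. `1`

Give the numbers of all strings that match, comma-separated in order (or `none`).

2, 3

1. `10` → no match
2. `0` → match
3. `2` → match
4. `1` → no match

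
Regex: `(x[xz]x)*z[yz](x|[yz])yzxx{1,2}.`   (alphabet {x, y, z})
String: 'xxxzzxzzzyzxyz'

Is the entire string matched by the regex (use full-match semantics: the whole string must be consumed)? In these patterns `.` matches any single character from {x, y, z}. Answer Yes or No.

No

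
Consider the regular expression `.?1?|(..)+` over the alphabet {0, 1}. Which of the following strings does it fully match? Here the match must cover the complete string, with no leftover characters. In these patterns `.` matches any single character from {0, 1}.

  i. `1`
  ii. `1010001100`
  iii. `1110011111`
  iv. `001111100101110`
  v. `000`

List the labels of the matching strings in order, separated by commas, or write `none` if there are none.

i. `1` → match
ii. `1010001100` → match
iii. `1110011111` → match
iv → no match
v. `000` → no match

i, ii, iii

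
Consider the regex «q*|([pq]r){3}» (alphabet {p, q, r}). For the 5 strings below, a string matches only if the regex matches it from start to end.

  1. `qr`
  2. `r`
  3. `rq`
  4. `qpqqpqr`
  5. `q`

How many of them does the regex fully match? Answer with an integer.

1 → no match
2 → no match
3 → no match
4 → no match
5 → match
Total matched: 1

1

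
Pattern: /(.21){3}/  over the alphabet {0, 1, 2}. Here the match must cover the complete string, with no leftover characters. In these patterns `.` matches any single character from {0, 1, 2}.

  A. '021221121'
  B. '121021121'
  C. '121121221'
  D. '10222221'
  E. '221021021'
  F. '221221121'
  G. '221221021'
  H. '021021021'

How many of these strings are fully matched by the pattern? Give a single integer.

A. '021221121' → match
B. '121021121' → match
C. '121121221' → match
D. '10222221' → no match
E. '221021021' → match
F. '221221121' → match
G. '221221021' → match
H. '021021021' → match
Total matched: 7

7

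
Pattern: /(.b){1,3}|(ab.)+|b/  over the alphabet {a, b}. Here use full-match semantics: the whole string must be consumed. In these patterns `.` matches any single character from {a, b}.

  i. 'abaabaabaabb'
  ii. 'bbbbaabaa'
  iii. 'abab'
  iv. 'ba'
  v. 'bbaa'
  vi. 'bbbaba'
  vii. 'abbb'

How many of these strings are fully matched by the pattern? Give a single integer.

3

i → match
ii → no match
iii → match
iv → no match
v → no match
vi → no match
vii → match
Total matched: 3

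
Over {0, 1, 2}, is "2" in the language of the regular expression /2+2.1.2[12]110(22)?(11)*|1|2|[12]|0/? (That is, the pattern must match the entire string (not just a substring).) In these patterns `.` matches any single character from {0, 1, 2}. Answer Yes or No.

Yes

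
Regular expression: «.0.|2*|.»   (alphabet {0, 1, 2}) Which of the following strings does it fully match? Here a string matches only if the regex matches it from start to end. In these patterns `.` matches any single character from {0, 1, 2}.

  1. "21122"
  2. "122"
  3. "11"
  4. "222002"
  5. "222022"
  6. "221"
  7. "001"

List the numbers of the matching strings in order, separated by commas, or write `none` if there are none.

7

1 → no match
2 → no match
3 → no match
4 → no match
5 → no match
6 → no match
7 → match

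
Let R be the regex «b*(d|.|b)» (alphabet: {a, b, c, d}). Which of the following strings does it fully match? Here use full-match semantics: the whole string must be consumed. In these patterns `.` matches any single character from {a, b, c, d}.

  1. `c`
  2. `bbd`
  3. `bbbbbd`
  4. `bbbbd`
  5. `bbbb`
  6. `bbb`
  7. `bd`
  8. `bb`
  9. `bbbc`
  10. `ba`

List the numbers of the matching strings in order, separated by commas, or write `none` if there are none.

1, 2, 3, 4, 5, 6, 7, 8, 9, 10

1 → match
2 → match
3 → match
4 → match
5 → match
6 → match
7 → match
8 → match
9 → match
10 → match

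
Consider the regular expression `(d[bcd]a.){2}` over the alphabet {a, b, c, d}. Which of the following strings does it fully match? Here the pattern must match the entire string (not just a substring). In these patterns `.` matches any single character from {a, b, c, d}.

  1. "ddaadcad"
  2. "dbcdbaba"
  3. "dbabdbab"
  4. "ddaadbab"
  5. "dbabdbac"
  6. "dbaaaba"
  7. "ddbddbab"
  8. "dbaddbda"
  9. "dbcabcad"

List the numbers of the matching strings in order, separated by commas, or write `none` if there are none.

1 → match
2 → no match
3 → match
4 → match
5 → match
6 → no match
7 → no match
8 → no match
9 → no match

1, 3, 4, 5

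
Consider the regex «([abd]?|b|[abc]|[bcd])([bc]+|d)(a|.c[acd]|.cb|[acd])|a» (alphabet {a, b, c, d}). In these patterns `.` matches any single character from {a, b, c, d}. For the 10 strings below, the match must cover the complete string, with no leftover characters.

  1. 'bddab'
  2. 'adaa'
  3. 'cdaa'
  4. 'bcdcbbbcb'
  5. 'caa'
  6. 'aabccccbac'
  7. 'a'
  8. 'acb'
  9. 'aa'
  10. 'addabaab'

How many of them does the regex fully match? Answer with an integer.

1 → no match
2 → no match
3 → no match
4 → no match
5 → no match
6 → no match
7 → match
8 → no match
9 → no match
10 → no match
Total matched: 1

1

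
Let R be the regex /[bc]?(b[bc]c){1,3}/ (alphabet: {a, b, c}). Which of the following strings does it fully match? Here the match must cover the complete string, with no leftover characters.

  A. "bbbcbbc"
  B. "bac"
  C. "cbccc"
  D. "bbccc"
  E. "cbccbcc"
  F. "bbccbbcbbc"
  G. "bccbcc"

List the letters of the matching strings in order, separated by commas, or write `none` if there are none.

A, E, F, G

A → match
B → no match
C → no match
D → no match
E → match
F → match
G → match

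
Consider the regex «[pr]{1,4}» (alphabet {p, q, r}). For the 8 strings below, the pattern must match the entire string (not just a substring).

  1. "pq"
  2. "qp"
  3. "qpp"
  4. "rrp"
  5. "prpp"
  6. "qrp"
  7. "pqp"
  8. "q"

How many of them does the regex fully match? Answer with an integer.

1 → no match
2 → no match
3 → no match
4 → match
5 → match
6 → no match
7 → no match
8 → no match
Total matched: 2

2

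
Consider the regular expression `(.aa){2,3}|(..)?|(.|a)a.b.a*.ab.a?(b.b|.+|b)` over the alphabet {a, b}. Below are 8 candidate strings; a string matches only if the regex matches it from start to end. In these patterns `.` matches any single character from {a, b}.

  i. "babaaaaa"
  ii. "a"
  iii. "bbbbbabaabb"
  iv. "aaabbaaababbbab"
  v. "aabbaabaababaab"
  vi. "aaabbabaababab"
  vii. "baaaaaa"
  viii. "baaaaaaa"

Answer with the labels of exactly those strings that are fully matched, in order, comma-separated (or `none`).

iv

i → no match
ii → no match
iii → no match
iv → match
v → no match
vi → no match
vii → no match
viii → no match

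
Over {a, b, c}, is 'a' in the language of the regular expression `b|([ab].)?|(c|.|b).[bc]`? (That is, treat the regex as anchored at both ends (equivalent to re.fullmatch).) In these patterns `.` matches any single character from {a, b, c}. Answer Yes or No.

No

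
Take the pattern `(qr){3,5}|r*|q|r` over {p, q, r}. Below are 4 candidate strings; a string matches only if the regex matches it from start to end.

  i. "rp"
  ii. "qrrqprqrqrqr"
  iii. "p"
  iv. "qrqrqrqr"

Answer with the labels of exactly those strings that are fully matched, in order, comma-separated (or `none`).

iv

i. "rp" → no match
ii. "qrrqprqrqrqr" → no match
iii. "p" → no match
iv. "qrqrqrqr" → match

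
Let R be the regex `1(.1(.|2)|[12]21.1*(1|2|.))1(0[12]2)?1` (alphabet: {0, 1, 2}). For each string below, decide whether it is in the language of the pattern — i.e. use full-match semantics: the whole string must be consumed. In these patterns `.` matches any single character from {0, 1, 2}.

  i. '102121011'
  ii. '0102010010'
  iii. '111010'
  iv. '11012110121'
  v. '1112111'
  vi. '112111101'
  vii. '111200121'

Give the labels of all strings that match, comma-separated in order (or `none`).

none

i → no match
ii → no match — must start with '1'
iii → no match — must end with '1'
iv → no match
v → no match
vi → no match
vii → no match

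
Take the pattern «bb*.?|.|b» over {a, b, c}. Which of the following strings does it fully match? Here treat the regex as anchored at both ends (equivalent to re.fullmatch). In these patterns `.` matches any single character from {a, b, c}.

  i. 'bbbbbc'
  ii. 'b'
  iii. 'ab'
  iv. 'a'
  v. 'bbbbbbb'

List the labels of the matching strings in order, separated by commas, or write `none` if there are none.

i, ii, iv, v

i. 'bbbbbc' → match
ii. 'b' → match
iii. 'ab' → no match
iv. 'a' → match
v. 'bbbbbbb' → match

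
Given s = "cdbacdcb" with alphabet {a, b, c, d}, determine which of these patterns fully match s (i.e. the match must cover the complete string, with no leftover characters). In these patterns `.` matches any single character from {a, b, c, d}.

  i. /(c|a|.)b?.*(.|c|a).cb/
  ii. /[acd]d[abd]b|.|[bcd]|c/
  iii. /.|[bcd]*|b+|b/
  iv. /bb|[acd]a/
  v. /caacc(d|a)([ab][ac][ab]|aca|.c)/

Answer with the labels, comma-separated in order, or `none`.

i

i → match
ii → no match
iii → no match
iv → no match
v → no match — must start with "caacc"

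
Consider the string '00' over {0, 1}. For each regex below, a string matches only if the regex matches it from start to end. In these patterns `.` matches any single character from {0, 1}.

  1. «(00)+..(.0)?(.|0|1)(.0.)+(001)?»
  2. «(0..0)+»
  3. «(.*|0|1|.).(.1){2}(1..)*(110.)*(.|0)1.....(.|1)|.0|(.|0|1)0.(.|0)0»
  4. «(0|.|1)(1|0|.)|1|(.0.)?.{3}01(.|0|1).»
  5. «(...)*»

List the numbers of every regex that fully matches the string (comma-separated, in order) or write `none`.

1 → no match
2 → no match
3 → match
4 → match
5 → no match

3, 4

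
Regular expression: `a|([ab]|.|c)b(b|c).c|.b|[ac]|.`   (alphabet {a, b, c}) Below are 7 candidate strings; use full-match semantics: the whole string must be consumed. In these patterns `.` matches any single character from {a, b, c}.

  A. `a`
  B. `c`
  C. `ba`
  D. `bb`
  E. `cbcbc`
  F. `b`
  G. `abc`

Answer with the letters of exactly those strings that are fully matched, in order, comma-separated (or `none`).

A → match
B → match
C → no match
D → match
E → match
F → match
G → no match

A, B, D, E, F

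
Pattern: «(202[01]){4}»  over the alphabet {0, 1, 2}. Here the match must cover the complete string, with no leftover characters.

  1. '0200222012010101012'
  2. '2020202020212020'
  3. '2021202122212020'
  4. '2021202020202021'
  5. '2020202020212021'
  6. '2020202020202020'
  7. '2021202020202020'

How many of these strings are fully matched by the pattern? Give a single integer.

5

1 → no match — must start with '202'
2 → match
3 → no match
4 → match
5 → match
6 → match
7 → match
Total matched: 5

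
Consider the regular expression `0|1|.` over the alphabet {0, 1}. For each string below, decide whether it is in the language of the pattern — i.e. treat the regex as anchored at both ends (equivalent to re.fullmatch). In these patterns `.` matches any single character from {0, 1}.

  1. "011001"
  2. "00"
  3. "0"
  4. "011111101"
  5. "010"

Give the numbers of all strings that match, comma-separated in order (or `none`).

3

1 → no match
2 → no match
3 → match
4 → no match
5 → no match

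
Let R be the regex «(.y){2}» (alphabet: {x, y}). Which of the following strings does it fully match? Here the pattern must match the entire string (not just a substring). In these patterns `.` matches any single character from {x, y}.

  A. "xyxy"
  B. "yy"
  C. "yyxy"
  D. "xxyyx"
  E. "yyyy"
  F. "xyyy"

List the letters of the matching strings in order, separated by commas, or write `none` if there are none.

A, C, E, F

A → match
B → no match
C → match
D → no match — must end with "y"
E → match
F → match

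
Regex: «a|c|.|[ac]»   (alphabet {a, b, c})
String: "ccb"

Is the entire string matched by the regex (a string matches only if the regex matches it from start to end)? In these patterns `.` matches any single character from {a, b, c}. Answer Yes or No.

No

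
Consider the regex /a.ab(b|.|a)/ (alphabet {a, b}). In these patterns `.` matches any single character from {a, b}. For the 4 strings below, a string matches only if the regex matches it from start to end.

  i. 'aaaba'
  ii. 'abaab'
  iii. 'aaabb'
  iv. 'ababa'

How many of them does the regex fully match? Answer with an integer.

i → match
ii → no match
iii → match
iv → match
Total matched: 3

3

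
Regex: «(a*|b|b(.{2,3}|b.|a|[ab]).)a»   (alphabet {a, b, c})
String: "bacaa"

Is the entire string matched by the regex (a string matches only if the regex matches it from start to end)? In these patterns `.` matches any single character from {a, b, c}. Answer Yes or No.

Yes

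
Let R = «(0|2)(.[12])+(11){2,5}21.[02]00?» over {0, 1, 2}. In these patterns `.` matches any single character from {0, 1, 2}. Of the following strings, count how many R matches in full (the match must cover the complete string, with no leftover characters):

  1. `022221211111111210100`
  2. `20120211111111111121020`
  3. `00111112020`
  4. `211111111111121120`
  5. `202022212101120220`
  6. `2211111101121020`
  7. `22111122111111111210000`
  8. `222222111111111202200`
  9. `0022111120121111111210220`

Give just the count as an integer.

2

1 → no match
2 → no match
3 → no match
4 → match
5 → no match
6 → no match
7 → match
8 → no match
9 → no match
Total matched: 2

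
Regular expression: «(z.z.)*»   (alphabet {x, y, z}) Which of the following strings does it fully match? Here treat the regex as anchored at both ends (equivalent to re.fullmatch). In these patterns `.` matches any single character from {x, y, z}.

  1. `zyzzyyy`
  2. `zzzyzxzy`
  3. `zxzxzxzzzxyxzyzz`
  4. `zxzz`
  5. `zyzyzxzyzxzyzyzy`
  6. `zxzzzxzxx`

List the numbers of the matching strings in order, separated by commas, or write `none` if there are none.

2, 4, 5

1 → no match
2 → match
3 → no match
4 → match
5 → match
6 → no match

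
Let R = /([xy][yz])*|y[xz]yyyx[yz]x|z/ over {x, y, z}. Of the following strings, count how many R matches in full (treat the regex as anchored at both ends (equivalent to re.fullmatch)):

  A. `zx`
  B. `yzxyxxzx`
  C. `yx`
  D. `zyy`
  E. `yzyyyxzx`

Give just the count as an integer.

A. `zx` → no match
B. `yzxyxxzx` → no match
C. `yx` → no match
D. `zyy` → no match
E. `yzyyyxzx` → match
Total matched: 1

1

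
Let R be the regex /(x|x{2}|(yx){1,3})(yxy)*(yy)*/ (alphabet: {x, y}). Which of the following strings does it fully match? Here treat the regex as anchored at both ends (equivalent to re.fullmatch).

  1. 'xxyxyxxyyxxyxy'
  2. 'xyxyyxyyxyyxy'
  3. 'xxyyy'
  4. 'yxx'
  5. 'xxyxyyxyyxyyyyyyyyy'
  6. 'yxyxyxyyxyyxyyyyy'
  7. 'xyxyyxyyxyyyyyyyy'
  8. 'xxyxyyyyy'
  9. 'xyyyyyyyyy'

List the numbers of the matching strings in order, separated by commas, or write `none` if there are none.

2, 5, 6, 8

1 → no match
2 → match
3 → no match
4 → no match
5 → match
6 → match
7 → no match
8 → match
9 → no match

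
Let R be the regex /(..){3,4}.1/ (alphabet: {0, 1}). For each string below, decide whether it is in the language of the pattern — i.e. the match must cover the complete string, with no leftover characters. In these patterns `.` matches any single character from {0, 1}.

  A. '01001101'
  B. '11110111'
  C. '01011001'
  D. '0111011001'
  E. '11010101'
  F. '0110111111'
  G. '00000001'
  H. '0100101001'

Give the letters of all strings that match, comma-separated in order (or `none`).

A → match
B → match
C → match
D → match
E → match
F → match
G → match
H → match

A, B, C, D, E, F, G, H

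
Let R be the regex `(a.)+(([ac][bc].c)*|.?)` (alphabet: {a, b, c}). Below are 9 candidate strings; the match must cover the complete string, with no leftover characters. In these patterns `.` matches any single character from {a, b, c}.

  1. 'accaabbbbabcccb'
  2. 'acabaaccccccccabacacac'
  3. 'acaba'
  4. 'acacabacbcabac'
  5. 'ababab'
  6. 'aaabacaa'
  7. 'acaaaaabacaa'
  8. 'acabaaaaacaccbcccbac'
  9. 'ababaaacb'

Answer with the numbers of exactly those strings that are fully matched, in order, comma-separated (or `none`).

1 → no match
2 → match
3 → match
4 → match
5 → match
6 → match
7 → match
8 → match
9 → match

2, 3, 4, 5, 6, 7, 8, 9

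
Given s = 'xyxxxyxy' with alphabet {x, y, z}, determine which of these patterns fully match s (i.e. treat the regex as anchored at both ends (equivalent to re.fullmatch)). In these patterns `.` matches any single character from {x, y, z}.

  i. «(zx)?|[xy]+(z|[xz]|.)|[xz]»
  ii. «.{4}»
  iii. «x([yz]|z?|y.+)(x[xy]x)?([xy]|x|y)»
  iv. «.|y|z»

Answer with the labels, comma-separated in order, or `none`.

i, iii

i → match
ii → no match
iii → match
iv → no match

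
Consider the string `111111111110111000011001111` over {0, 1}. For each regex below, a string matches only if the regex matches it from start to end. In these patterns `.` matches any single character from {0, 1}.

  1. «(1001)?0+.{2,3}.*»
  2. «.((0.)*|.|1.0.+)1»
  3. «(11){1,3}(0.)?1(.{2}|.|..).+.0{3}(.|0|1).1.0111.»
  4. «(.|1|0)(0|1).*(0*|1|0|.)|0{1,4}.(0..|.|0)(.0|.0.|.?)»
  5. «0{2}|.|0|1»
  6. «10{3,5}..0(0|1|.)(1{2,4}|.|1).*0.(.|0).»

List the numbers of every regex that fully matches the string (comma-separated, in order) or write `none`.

3, 4

1 → no match
2 → no match
3 → match
4 → match
5 → no match
6 → no match — must start with `10`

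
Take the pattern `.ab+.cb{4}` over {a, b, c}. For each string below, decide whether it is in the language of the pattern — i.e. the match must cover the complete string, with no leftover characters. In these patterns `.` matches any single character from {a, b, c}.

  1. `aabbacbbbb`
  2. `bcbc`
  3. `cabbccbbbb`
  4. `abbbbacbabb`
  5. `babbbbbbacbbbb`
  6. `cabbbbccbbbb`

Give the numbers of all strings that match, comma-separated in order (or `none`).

1, 3, 5, 6

1. `aabbacbbbb` → match
2. `bcbc` → no match — must end with `b`
3. `cabbccbbbb` → match
4. `abbbbacbabb` → no match
5 → match
6. `cabbbbccbbbb` → match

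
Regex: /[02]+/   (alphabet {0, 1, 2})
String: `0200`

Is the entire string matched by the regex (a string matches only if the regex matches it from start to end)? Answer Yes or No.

Yes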